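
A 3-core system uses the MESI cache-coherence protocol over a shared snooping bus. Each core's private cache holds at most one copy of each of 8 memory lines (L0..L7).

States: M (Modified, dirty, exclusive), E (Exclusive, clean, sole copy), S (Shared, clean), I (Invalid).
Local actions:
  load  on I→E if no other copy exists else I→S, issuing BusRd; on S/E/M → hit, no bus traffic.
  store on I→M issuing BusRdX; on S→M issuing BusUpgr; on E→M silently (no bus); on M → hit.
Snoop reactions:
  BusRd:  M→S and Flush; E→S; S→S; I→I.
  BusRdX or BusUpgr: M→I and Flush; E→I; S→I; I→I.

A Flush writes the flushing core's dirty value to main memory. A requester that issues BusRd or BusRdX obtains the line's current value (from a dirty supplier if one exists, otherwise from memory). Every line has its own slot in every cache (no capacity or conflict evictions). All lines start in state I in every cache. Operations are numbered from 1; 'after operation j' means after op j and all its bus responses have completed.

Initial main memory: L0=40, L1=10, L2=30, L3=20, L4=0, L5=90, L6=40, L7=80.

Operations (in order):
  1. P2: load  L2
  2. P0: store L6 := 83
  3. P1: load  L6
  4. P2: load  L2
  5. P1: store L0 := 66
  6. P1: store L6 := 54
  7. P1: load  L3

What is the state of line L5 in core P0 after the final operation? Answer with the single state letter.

state = I

[1] P2: load  L2 | P0:I, P1:I, P2:E(30) | bus: BusRd
[2] P0: store L6 := 83 | P0:M(83), P1:I, P2:I | bus: BusRdX
[3] P1: load  L6 | P0:S(83), P1:S(83), P2:I | bus: BusRd,Flush
[4] P2: load  L2 | P0:I, P1:I, P2:E(30) | bus: none
[5] P1: store L0 := 66 | P0:I, P1:M(66), P2:I | bus: BusRdX
[6] P1: store L6 := 54 | P0:I, P1:M(54), P2:I | bus: BusUpgr
[7] P1: load  L3 | P0:I, P1:E(20), P2:I | bus: BusRd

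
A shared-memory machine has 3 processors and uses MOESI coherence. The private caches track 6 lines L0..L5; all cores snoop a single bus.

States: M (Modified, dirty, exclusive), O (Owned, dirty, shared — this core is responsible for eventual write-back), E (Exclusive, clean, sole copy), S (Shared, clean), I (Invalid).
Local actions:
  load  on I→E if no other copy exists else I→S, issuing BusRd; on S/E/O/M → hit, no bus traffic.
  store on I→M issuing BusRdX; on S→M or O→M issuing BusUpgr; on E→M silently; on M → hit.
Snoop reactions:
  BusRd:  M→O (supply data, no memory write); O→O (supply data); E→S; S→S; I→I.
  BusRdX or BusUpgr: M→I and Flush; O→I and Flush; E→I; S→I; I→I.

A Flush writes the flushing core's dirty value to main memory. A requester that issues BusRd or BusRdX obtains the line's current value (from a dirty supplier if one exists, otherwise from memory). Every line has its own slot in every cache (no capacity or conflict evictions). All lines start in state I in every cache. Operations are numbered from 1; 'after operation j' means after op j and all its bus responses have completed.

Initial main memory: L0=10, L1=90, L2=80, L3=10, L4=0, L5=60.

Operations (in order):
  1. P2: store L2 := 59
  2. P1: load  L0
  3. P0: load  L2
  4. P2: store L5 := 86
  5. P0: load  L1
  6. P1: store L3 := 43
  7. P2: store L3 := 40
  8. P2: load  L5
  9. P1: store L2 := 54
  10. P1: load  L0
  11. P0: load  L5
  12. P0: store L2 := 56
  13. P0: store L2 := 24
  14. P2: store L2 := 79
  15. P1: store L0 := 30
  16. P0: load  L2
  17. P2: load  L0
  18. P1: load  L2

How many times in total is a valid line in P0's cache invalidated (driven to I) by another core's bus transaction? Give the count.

[1] P2: store L2 := 59 | P0:I, P1:I, P2:M(59) | bus: BusRdX
[2] P1: load  L0 | P0:I, P1:E(10), P2:I | bus: BusRd
[3] P0: load  L2 | P0:S(59), P1:I, P2:O(59) | bus: BusRd
[4] P2: store L5 := 86 | P0:I, P1:I, P2:M(86) | bus: BusRdX
[5] P0: load  L1 | P0:E(90), P1:I, P2:I | bus: BusRd
[6] P1: store L3 := 43 | P0:I, P1:M(43), P2:I | bus: BusRdX
[7] P2: store L3 := 40 | P0:I, P1:I, P2:M(40) | bus: BusRdX,Flush
[8] P2: load  L5 | P0:I, P1:I, P2:M(86) | bus: none
[9] P1: store L2 := 54 | P0:I, P1:M(54), P2:I | bus: BusRdX,Flush
[10] P1: load  L0 | P0:I, P1:E(10), P2:I | bus: none
[11] P0: load  L5 | P0:S(86), P1:I, P2:O(86) | bus: BusRd
[12] P0: store L2 := 56 | P0:M(56), P1:I, P2:I | bus: BusRdX,Flush
[13] P0: store L2 := 24 | P0:M(24), P1:I, P2:I | bus: none
[14] P2: store L2 := 79 | P0:I, P1:I, P2:M(79) | bus: BusRdX,Flush
[15] P1: store L0 := 30 | P0:I, P1:M(30), P2:I | bus: none
[16] P0: load  L2 | P0:S(79), P1:I, P2:O(79) | bus: BusRd
[17] P2: load  L0 | P0:I, P1:O(30), P2:S(30) | bus: BusRd
[18] P1: load  L2 | P0:S(79), P1:S(79), P2:O(79) | bus: BusRd

invalidations = 2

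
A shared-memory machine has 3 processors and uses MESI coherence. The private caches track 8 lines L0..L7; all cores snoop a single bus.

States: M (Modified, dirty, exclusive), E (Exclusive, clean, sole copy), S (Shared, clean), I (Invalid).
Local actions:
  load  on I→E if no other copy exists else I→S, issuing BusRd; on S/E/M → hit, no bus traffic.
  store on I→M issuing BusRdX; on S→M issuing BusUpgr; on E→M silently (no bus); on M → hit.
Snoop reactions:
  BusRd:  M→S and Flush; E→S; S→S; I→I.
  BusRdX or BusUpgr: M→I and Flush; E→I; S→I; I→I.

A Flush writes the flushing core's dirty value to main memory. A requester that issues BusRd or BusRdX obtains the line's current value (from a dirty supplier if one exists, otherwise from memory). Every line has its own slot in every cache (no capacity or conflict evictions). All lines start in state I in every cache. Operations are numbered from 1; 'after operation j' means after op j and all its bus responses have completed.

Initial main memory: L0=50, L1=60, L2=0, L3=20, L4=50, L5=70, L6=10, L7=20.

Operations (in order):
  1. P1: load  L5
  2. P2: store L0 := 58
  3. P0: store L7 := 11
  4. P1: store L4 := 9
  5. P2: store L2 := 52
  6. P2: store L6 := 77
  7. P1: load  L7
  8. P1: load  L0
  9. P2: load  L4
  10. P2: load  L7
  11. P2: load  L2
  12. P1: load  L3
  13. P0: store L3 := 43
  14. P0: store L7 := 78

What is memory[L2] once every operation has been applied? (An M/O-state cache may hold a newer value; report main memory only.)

memory[L2] = 0

[1] P1: load  L5 | P0:I, P1:E(70), P2:I | bus: BusRd
[2] P2: store L0 := 58 | P0:I, P1:I, P2:M(58) | bus: BusRdX
[3] P0: store L7 := 11 | P0:M(11), P1:I, P2:I | bus: BusRdX
[4] P1: store L4 := 9 | P0:I, P1:M(9), P2:I | bus: BusRdX
[5] P2: store L2 := 52 | P0:I, P1:I, P2:M(52) | bus: BusRdX
[6] P2: store L6 := 77 | P0:I, P1:I, P2:M(77) | bus: BusRdX
[7] P1: load  L7 | P0:S(11), P1:S(11), P2:I | bus: BusRd,Flush
[8] P1: load  L0 | P0:I, P1:S(58), P2:S(58) | bus: BusRd,Flush
[9] P2: load  L4 | P0:I, P1:S(9), P2:S(9) | bus: BusRd,Flush
[10] P2: load  L7 | P0:S(11), P1:S(11), P2:S(11) | bus: BusRd
[11] P2: load  L2 | P0:I, P1:I, P2:M(52) | bus: none
[12] P1: load  L3 | P0:I, P1:E(20), P2:I | bus: BusRd
[13] P0: store L3 := 43 | P0:M(43), P1:I, P2:I | bus: BusRdX
[14] P0: store L7 := 78 | P0:M(78), P1:I, P2:I | bus: BusUpgr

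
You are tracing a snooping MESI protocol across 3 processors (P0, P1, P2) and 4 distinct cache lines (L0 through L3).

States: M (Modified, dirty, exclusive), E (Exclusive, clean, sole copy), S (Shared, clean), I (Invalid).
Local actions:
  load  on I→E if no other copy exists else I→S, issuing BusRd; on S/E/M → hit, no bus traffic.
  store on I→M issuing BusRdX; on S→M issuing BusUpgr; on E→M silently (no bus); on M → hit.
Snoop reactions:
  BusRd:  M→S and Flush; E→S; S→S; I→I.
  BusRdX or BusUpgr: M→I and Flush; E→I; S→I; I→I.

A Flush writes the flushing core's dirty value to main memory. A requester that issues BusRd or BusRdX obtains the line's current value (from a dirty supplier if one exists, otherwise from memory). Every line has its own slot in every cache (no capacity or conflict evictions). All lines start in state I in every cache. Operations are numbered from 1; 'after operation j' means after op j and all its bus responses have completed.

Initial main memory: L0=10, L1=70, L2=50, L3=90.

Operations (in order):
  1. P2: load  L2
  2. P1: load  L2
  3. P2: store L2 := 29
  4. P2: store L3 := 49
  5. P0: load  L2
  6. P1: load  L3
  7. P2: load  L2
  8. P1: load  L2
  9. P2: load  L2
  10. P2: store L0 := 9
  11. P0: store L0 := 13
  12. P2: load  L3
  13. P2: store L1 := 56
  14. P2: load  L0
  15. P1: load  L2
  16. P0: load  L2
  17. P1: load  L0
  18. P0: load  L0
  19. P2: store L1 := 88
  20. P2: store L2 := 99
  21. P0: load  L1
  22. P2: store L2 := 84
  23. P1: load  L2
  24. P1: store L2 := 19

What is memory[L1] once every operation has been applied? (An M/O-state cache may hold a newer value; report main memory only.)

memory[L1] = 88

  op1 P2: load  L2 → I/I/E on L2; bus BusRd; mem=50
  op2 P1: load  L2 → I/S/S on L2; bus BusRd; mem=50
  op3 P2: store L2 := 29 → I/I/M on L2; bus BusUpgr; mem=50
  op4 P2: store L3 := 49 → I/I/M on L3; bus BusRdX; mem=90
  op5 P0: load  L2 → S/I/S on L2; bus BusRd Flush; mem=29
  op6 P1: load  L3 → I/S/S on L3; bus BusRd Flush; mem=49
  op7 P2: load  L2 → S/I/S on L2; bus (none); mem=29
  op8 P1: load  L2 → S/S/S on L2; bus BusRd; mem=29
  op9 P2: load  L2 → S/S/S on L2; bus (none); mem=29
  op10 P2: store L0 := 9 → I/I/M on L0; bus BusRdX; mem=10
  op11 P0: store L0 := 13 → M/I/I on L0; bus BusRdX Flush; mem=9
  op12 P2: load  L3 → I/S/S on L3; bus (none); mem=49
  op13 P2: store L1 := 56 → I/I/M on L1; bus BusRdX; mem=70
  op14 P2: load  L0 → S/I/S on L0; bus BusRd Flush; mem=13
  op15 P1: load  L2 → S/S/S on L2; bus (none); mem=29
  op16 P0: load  L2 → S/S/S on L2; bus (none); mem=29
  op17 P1: load  L0 → S/S/S on L0; bus BusRd; mem=13
  op18 P0: load  L0 → S/S/S on L0; bus (none); mem=13
  op19 P2: store L1 := 88 → I/I/M on L1; bus (none); mem=70
  op20 P2: store L2 := 99 → I/I/M on L2; bus BusUpgr; mem=29
  op21 P0: load  L1 → S/I/S on L1; bus BusRd Flush; mem=88
  op22 P2: store L2 := 84 → I/I/M on L2; bus (none); mem=29
  op23 P1: load  L2 → I/S/S on L2; bus BusRd Flush; mem=84
  op24 P1: store L2 := 19 → I/M/I on L2; bus BusUpgr; mem=84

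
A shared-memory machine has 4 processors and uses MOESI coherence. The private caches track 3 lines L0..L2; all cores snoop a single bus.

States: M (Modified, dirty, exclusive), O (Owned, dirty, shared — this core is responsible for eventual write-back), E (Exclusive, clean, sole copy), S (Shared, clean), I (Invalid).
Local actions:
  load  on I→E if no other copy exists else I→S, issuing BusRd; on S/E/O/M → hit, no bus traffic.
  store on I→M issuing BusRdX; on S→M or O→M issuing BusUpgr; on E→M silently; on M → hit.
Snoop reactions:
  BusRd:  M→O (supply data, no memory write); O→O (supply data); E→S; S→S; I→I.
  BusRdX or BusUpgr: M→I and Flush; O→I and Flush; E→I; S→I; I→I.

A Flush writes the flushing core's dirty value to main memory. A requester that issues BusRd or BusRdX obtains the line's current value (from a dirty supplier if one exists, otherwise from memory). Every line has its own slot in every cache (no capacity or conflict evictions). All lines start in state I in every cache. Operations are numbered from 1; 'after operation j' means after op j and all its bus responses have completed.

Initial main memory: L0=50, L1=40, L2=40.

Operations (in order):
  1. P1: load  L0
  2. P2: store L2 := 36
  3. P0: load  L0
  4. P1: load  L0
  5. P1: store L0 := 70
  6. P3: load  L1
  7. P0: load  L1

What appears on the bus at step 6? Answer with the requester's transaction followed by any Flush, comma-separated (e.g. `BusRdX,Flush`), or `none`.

[1] P1: load  L0 | P0:I, P1:E(50), P2:I, P3:I | bus: BusRd
[2] P2: store L2 := 36 | P0:I, P1:I, P2:M(36), P3:I | bus: BusRdX
[3] P0: load  L0 | P0:S(50), P1:S(50), P2:I, P3:I | bus: BusRd
[4] P1: load  L0 | P0:S(50), P1:S(50), P2:I, P3:I | bus: none
[5] P1: store L0 := 70 | P0:I, P1:M(70), P2:I, P3:I | bus: BusUpgr
[6] P3: load  L1 | P0:I, P1:I, P2:I, P3:E(40) | bus: BusRd
[7] P0: load  L1 | P0:S(40), P1:I, P2:I, P3:S(40) | bus: BusRd

bus = BusRd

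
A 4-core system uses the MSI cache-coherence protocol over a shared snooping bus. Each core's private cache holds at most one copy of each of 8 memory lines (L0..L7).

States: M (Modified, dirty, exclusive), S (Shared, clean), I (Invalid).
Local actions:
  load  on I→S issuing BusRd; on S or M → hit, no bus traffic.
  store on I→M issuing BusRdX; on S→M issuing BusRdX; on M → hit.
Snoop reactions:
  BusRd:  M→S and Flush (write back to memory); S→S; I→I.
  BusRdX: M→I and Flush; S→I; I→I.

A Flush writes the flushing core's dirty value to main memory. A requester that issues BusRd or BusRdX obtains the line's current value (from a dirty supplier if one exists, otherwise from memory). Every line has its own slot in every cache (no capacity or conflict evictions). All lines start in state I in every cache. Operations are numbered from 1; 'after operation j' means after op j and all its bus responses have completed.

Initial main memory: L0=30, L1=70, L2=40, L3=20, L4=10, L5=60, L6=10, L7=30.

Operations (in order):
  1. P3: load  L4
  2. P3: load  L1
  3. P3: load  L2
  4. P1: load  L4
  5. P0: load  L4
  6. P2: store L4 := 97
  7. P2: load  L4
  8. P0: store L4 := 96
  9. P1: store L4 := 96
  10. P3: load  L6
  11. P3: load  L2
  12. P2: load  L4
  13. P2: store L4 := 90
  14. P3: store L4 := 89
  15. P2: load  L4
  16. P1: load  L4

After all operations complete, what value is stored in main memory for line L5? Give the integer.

  op1 P3: load  L4 → I/I/I/S on L4; bus BusRd; mem=10
  op2 P3: load  L1 → I/I/I/S on L1; bus BusRd; mem=70
  op3 P3: load  L2 → I/I/I/S on L2; bus BusRd; mem=40
  op4 P1: load  L4 → I/S/I/S on L4; bus BusRd; mem=10
  op5 P0: load  L4 → S/S/I/S on L4; bus BusRd; mem=10
  op6 P2: store L4 := 97 → I/I/M/I on L4; bus BusRdX; mem=10
  op7 P2: load  L4 → I/I/M/I on L4; bus (none); mem=10
  op8 P0: store L4 := 96 → M/I/I/I on L4; bus BusRdX Flush; mem=97
  op9 P1: store L4 := 96 → I/M/I/I on L4; bus BusRdX Flush; mem=96
  op10 P3: load  L6 → I/I/I/S on L6; bus BusRd; mem=10
  op11 P3: load  L2 → I/I/I/S on L2; bus (none); mem=40
  op12 P2: load  L4 → I/S/S/I on L4; bus BusRd Flush; mem=96
  op13 P2: store L4 := 90 → I/I/M/I on L4; bus BusRdX; mem=96
  op14 P3: store L4 := 89 → I/I/I/M on L4; bus BusRdX Flush; mem=90
  op15 P2: load  L4 → I/I/S/S on L4; bus BusRd Flush; mem=89
  op16 P1: load  L4 → I/S/S/S on L4; bus BusRd; mem=89

memory[L5] = 60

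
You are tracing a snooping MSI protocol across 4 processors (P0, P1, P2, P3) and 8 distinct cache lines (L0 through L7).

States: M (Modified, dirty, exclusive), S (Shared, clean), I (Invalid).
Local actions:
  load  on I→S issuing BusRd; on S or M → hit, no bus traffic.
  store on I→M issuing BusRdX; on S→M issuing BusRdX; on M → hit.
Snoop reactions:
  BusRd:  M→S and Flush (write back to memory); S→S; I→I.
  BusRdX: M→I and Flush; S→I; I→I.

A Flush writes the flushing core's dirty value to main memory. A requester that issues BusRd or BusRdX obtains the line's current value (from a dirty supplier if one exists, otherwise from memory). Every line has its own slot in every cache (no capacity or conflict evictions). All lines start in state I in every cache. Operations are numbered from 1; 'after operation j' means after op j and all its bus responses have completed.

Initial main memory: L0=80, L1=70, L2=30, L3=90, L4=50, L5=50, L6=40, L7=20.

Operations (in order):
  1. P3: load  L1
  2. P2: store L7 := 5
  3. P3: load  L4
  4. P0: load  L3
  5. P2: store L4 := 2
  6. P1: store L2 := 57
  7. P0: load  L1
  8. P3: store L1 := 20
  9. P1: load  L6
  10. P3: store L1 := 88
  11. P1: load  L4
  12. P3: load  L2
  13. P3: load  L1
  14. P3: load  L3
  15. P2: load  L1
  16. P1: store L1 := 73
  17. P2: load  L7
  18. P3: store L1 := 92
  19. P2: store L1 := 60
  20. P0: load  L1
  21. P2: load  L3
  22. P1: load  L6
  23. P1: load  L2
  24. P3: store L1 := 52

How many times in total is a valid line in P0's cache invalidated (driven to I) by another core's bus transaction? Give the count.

[1] P3: load  L1 | P0:I, P1:I, P2:I, P3:S(70) | bus: BusRd
[2] P2: store L7 := 5 | P0:I, P1:I, P2:M(5), P3:I | bus: BusRdX
[3] P3: load  L4 | P0:I, P1:I, P2:I, P3:S(50) | bus: BusRd
[4] P0: load  L3 | P0:S(90), P1:I, P2:I, P3:I | bus: BusRd
[5] P2: store L4 := 2 | P0:I, P1:I, P2:M(2), P3:I | bus: BusRdX
[6] P1: store L2 := 57 | P0:I, P1:M(57), P2:I, P3:I | bus: BusRdX
[7] P0: load  L1 | P0:S(70), P1:I, P2:I, P3:S(70) | bus: BusRd
[8] P3: store L1 := 20 | P0:I, P1:I, P2:I, P3:M(20) | bus: BusRdX
[9] P1: load  L6 | P0:I, P1:S(40), P2:I, P3:I | bus: BusRd
[10] P3: store L1 := 88 | P0:I, P1:I, P2:I, P3:M(88) | bus: none
[11] P1: load  L4 | P0:I, P1:S(2), P2:S(2), P3:I | bus: BusRd,Flush
[12] P3: load  L2 | P0:I, P1:S(57), P2:I, P3:S(57) | bus: BusRd,Flush
[13] P3: load  L1 | P0:I, P1:I, P2:I, P3:M(88) | bus: none
[14] P3: load  L3 | P0:S(90), P1:I, P2:I, P3:S(90) | bus: BusRd
[15] P2: load  L1 | P0:I, P1:I, P2:S(88), P3:S(88) | bus: BusRd,Flush
[16] P1: store L1 := 73 | P0:I, P1:M(73), P2:I, P3:I | bus: BusRdX
[17] P2: load  L7 | P0:I, P1:I, P2:M(5), P3:I | bus: none
[18] P3: store L1 := 92 | P0:I, P1:I, P2:I, P3:M(92) | bus: BusRdX,Flush
[19] P2: store L1 := 60 | P0:I, P1:I, P2:M(60), P3:I | bus: BusRdX,Flush
[20] P0: load  L1 | P0:S(60), P1:I, P2:S(60), P3:I | bus: BusRd,Flush
[21] P2: load  L3 | P0:S(90), P1:I, P2:S(90), P3:S(90) | bus: BusRd
[22] P1: load  L6 | P0:I, P1:S(40), P2:I, P3:I | bus: none
[23] P1: load  L2 | P0:I, P1:S(57), P2:I, P3:S(57) | bus: none
[24] P3: store L1 := 52 | P0:I, P1:I, P2:I, P3:M(52) | bus: BusRdX

invalidations = 2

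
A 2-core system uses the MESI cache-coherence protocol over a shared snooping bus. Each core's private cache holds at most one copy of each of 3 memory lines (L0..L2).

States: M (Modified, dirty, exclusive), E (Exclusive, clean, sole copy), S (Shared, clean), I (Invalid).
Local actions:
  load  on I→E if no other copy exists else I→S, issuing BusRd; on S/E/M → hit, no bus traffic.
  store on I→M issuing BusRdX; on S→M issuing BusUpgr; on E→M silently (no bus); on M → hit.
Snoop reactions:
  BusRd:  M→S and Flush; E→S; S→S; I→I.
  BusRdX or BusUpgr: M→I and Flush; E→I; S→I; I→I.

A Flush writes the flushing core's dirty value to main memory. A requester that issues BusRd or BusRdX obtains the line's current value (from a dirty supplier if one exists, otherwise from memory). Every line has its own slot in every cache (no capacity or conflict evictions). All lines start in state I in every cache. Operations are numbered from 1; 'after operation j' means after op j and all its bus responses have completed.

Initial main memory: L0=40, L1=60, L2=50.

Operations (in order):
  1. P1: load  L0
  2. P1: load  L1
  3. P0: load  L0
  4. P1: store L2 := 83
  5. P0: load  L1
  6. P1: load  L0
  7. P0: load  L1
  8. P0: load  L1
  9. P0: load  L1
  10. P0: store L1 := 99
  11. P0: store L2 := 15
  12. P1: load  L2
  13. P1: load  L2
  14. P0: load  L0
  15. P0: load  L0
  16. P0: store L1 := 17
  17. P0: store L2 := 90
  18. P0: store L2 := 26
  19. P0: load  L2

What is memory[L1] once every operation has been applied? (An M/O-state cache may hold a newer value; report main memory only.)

  op1 P1: load  L0 → I/E on L0; bus BusRd; mem=40
  op2 P1: load  L1 → I/E on L1; bus BusRd; mem=60
  op3 P0: load  L0 → S/S on L0; bus BusRd; mem=40
  op4 P1: store L2 := 83 → I/M on L2; bus BusRdX; mem=50
  op5 P0: load  L1 → S/S on L1; bus BusRd; mem=60
  op6 P1: load  L0 → S/S on L0; bus (none); mem=40
  op7 P0: load  L1 → S/S on L1; bus (none); mem=60
  op8 P0: load  L1 → S/S on L1; bus (none); mem=60
  op9 P0: load  L1 → S/S on L1; bus (none); mem=60
  op10 P0: store L1 := 99 → M/I on L1; bus BusUpgr; mem=60
  op11 P0: store L2 := 15 → M/I on L2; bus BusRdX Flush; mem=83
  op12 P1: load  L2 → S/S on L2; bus BusRd Flush; mem=15
  op13 P1: load  L2 → S/S on L2; bus (none); mem=15
  op14 P0: load  L0 → S/S on L0; bus (none); mem=40
  op15 P0: load  L0 → S/S on L0; bus (none); mem=40
  op16 P0: store L1 := 17 → M/I on L1; bus (none); mem=60
  op17 P0: store L2 := 90 → M/I on L2; bus BusUpgr; mem=15
  op18 P0: store L2 := 26 → M/I on L2; bus (none); mem=15
  op19 P0: load  L2 → M/I on L2; bus (none); mem=15

memory[L1] = 60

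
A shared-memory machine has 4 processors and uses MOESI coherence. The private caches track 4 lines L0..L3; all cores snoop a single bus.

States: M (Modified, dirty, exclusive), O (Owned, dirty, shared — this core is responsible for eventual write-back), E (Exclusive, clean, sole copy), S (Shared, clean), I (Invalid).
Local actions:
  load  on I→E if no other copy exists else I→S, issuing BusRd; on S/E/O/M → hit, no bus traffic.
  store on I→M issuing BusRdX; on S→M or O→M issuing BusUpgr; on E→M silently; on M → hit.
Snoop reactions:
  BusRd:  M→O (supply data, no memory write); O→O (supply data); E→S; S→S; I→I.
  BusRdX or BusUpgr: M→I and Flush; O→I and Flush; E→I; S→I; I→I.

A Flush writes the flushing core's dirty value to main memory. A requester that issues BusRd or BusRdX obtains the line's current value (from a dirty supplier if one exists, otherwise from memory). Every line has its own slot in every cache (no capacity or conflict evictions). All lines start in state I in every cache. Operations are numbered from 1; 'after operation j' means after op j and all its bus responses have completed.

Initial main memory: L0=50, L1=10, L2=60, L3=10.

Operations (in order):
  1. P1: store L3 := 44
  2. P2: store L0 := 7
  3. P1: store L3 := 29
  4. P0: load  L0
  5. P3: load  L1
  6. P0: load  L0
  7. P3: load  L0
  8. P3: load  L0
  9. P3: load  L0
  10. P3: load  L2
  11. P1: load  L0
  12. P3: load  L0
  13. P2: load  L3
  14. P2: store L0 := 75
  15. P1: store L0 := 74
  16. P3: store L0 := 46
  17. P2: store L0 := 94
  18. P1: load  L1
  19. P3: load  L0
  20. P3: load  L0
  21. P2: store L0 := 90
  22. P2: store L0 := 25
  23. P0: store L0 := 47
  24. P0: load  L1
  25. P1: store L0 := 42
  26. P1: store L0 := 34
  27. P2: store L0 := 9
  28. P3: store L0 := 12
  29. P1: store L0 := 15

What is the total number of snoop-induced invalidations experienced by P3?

1. P1: store L3 := 44  bus=[BusRdX]  L3: P0=I P1=M P2=I P3=I  mem[L3]=10
2. P2: store L0 := 7  bus=[BusRdX]  L0: P0=I P1=I P2=M P3=I  mem[L0]=50
3. P1: store L3 := 29  bus=[-]  L3: P0=I P1=M P2=I P3=I  mem[L3]=10
4. P0: load  L0  bus=[BusRd]  L0: P0=S P1=I P2=O P3=I  mem[L0]=50
5. P3: load  L1  bus=[BusRd]  L1: P0=I P1=I P2=I P3=E  mem[L1]=10
6. P0: load  L0  bus=[-]  L0: P0=S P1=I P2=O P3=I  mem[L0]=50
7. P3: load  L0  bus=[BusRd]  L0: P0=S P1=I P2=O P3=S  mem[L0]=50
8. P3: load  L0  bus=[-]  L0: P0=S P1=I P2=O P3=S  mem[L0]=50
9. P3: load  L0  bus=[-]  L0: P0=S P1=I P2=O P3=S  mem[L0]=50
10. P3: load  L2  bus=[BusRd]  L2: P0=I P1=I P2=I P3=E  mem[L2]=60
11. P1: load  L0  bus=[BusRd]  L0: P0=S P1=S P2=O P3=S  mem[L0]=50
12. P3: load  L0  bus=[-]  L0: P0=S P1=S P2=O P3=S  mem[L0]=50
13. P2: load  L3  bus=[BusRd]  L3: P0=I P1=O P2=S P3=I  mem[L3]=10
14. P2: store L0 := 75  bus=[BusUpgr]  L0: P0=I P1=I P2=M P3=I  mem[L0]=50
15. P1: store L0 := 74  bus=[BusRdX,Flush]  L0: P0=I P1=M P2=I P3=I  mem[L0]=75
16. P3: store L0 := 46  bus=[BusRdX,Flush]  L0: P0=I P1=I P2=I P3=M  mem[L0]=74
17. P2: store L0 := 94  bus=[BusRdX,Flush]  L0: P0=I P1=I P2=M P3=I  mem[L0]=46
18. P1: load  L1  bus=[BusRd]  L1: P0=I P1=S P2=I P3=S  mem[L1]=10
19. P3: load  L0  bus=[BusRd]  L0: P0=I P1=I P2=O P3=S  mem[L0]=46
20. P3: load  L0  bus=[-]  L0: P0=I P1=I P2=O P3=S  mem[L0]=46
21. P2: store L0 := 90  bus=[BusUpgr]  L0: P0=I P1=I P2=M P3=I  mem[L0]=46
22. P2: store L0 := 25  bus=[-]  L0: P0=I P1=I P2=M P3=I  mem[L0]=46
23. P0: store L0 := 47  bus=[BusRdX,Flush]  L0: P0=M P1=I P2=I P3=I  mem[L0]=25
24. P0: load  L1  bus=[BusRd]  L1: P0=S P1=S P2=I P3=S  mem[L1]=10
25. P1: store L0 := 42  bus=[BusRdX,Flush]  L0: P0=I P1=M P2=I P3=I  mem[L0]=47
26. P1: store L0 := 34  bus=[-]  L0: P0=I P1=M P2=I P3=I  mem[L0]=47
27. P2: store L0 := 9  bus=[BusRdX,Flush]  L0: P0=I P1=I P2=M P3=I  mem[L0]=34
28. P3: store L0 := 12  bus=[BusRdX,Flush]  L0: P0=I P1=I P2=I P3=M  mem[L0]=9
29. P1: store L0 := 15  bus=[BusRdX,Flush]  L0: P0=I P1=M P2=I P3=I  mem[L0]=12

invalidations = 4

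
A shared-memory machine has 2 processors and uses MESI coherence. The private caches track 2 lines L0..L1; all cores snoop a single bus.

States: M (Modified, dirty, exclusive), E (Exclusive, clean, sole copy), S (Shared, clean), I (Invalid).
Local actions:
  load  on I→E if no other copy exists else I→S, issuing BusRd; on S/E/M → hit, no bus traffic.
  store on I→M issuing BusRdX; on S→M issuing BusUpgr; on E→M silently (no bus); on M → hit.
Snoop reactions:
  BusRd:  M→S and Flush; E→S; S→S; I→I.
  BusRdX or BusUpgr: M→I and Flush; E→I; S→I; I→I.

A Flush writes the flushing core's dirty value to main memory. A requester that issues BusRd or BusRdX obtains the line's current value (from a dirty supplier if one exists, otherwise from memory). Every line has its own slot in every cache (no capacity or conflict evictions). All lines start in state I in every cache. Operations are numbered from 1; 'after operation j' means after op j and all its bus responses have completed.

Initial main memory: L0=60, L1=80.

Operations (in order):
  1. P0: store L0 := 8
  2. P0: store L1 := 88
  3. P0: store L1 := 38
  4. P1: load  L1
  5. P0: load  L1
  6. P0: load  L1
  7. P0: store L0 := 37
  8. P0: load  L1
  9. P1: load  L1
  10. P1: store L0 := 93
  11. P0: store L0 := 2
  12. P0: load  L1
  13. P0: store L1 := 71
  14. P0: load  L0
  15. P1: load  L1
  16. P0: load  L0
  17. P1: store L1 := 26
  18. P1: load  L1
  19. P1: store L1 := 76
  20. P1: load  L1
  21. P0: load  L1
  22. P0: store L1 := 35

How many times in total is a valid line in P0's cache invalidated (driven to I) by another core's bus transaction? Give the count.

1. P0: store L0 := 8  bus=[BusRdX]  L0: P0=M P1=I  mem[L0]=60
2. P0: store L1 := 88  bus=[BusRdX]  L1: P0=M P1=I  mem[L1]=80
3. P0: store L1 := 38  bus=[-]  L1: P0=M P1=I  mem[L1]=80
4. P1: load  L1  bus=[BusRd,Flush]  L1: P0=S P1=S  mem[L1]=38
5. P0: load  L1  bus=[-]  L1: P0=S P1=S  mem[L1]=38
6. P0: load  L1  bus=[-]  L1: P0=S P1=S  mem[L1]=38
7. P0: store L0 := 37  bus=[-]  L0: P0=M P1=I  mem[L0]=60
8. P0: load  L1  bus=[-]  L1: P0=S P1=S  mem[L1]=38
9. P1: load  L1  bus=[-]  L1: P0=S P1=S  mem[L1]=38
10. P1: store L0 := 93  bus=[BusRdX,Flush]  L0: P0=I P1=M  mem[L0]=37
11. P0: store L0 := 2  bus=[BusRdX,Flush]  L0: P0=M P1=I  mem[L0]=93
12. P0: load  L1  bus=[-]  L1: P0=S P1=S  mem[L1]=38
13. P0: store L1 := 71  bus=[BusUpgr]  L1: P0=M P1=I  mem[L1]=38
14. P0: load  L0  bus=[-]  L0: P0=M P1=I  mem[L0]=93
15. P1: load  L1  bus=[BusRd,Flush]  L1: P0=S P1=S  mem[L1]=71
16. P0: load  L0  bus=[-]  L0: P0=M P1=I  mem[L0]=93
17. P1: store L1 := 26  bus=[BusUpgr]  L1: P0=I P1=M  mem[L1]=71
18. P1: load  L1  bus=[-]  L1: P0=I P1=M  mem[L1]=71
19. P1: store L1 := 76  bus=[-]  L1: P0=I P1=M  mem[L1]=71
20. P1: load  L1  bus=[-]  L1: P0=I P1=M  mem[L1]=71
21. P0: load  L1  bus=[BusRd,Flush]  L1: P0=S P1=S  mem[L1]=76
22. P0: store L1 := 35  bus=[BusUpgr]  L1: P0=M P1=I  mem[L1]=76

invalidations = 2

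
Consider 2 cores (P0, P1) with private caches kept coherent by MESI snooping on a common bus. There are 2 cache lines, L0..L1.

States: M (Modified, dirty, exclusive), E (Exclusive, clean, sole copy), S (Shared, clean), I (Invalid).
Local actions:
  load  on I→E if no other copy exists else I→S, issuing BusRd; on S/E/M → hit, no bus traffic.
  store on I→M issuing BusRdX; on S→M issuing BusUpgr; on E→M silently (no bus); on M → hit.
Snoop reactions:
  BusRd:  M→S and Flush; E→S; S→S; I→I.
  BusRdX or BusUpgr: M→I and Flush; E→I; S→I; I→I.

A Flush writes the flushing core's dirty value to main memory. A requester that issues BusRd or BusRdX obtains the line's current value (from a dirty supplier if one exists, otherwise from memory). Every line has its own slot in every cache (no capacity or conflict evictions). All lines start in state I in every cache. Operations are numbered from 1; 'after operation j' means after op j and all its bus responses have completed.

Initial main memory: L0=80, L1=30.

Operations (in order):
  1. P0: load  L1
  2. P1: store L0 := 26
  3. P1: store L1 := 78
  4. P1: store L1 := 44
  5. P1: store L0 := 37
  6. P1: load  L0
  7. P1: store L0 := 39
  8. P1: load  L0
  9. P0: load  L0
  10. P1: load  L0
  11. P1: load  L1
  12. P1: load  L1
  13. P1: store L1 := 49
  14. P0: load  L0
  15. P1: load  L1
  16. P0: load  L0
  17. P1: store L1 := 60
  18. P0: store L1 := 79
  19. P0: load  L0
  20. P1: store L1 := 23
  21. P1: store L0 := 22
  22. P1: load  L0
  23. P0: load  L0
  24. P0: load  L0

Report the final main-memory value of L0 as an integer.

memory[L0] = 22

1. P0: load  L1  bus=[BusRd]  L1: P0=E P1=I  mem[L1]=30
2. P1: store L0 := 26  bus=[BusRdX]  L0: P0=I P1=M  mem[L0]=80
3. P1: store L1 := 78  bus=[BusRdX]  L1: P0=I P1=M  mem[L1]=30
4. P1: store L1 := 44  bus=[-]  L1: P0=I P1=M  mem[L1]=30
5. P1: store L0 := 37  bus=[-]  L0: P0=I P1=M  mem[L0]=80
6. P1: load  L0  bus=[-]  L0: P0=I P1=M  mem[L0]=80
7. P1: store L0 := 39  bus=[-]  L0: P0=I P1=M  mem[L0]=80
8. P1: load  L0  bus=[-]  L0: P0=I P1=M  mem[L0]=80
9. P0: load  L0  bus=[BusRd,Flush]  L0: P0=S P1=S  mem[L0]=39
10. P1: load  L0  bus=[-]  L0: P0=S P1=S  mem[L0]=39
11. P1: load  L1  bus=[-]  L1: P0=I P1=M  mem[L1]=30
12. P1: load  L1  bus=[-]  L1: P0=I P1=M  mem[L1]=30
13. P1: store L1 := 49  bus=[-]  L1: P0=I P1=M  mem[L1]=30
14. P0: load  L0  bus=[-]  L0: P0=S P1=S  mem[L0]=39
15. P1: load  L1  bus=[-]  L1: P0=I P1=M  mem[L1]=30
16. P0: load  L0  bus=[-]  L0: P0=S P1=S  mem[L0]=39
17. P1: store L1 := 60  bus=[-]  L1: P0=I P1=M  mem[L1]=30
18. P0: store L1 := 79  bus=[BusRdX,Flush]  L1: P0=M P1=I  mem[L1]=60
19. P0: load  L0  bus=[-]  L0: P0=S P1=S  mem[L0]=39
20. P1: store L1 := 23  bus=[BusRdX,Flush]  L1: P0=I P1=M  mem[L1]=79
21. P1: store L0 := 22  bus=[BusUpgr]  L0: P0=I P1=M  mem[L0]=39
22. P1: load  L0  bus=[-]  L0: P0=I P1=M  mem[L0]=39
23. P0: load  L0  bus=[BusRd,Flush]  L0: P0=S P1=S  mem[L0]=22
24. P0: load  L0  bus=[-]  L0: P0=S P1=S  mem[L0]=22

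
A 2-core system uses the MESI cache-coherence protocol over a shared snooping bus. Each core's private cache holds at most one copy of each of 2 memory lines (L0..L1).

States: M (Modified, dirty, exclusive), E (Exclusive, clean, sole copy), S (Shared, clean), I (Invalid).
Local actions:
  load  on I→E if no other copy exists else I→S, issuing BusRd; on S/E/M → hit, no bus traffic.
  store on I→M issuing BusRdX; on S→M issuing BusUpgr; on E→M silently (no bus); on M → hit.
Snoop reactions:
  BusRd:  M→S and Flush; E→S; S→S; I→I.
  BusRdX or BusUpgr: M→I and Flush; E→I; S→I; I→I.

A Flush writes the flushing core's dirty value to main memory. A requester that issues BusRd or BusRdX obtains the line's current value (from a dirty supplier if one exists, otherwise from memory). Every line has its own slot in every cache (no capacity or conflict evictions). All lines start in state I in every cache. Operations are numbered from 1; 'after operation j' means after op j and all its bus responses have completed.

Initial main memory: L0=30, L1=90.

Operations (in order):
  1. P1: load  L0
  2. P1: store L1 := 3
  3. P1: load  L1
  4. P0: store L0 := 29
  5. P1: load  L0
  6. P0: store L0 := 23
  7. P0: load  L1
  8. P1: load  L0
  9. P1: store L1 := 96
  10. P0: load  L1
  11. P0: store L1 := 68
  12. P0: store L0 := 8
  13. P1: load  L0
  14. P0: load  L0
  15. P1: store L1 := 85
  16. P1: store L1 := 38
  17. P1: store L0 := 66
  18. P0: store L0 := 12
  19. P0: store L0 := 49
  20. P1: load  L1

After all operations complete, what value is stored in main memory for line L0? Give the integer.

memory[L0] = 66

step 1: P1: load  L0  ⟶  IE  (L0)  txn=BusRd  M[L0]=30
step 2: P1: store L1 := 3  ⟶  IM  (L1)  txn=BusRdX  M[L1]=90
step 3: P1: load  L1  ⟶  IM  (L1)  txn=∅  M[L1]=90
step 4: P0: store L0 := 29  ⟶  MI  (L0)  txn=BusRdX  M[L0]=30
step 5: P1: load  L0  ⟶  SS  (L0)  txn=BusRd+Flush  M[L0]=29
step 6: P0: store L0 := 23  ⟶  MI  (L0)  txn=BusUpgr  M[L0]=29
step 7: P0: load  L1  ⟶  SS  (L1)  txn=BusRd+Flush  M[L1]=3
step 8: P1: load  L0  ⟶  SS  (L0)  txn=BusRd+Flush  M[L0]=23
step 9: P1: store L1 := 96  ⟶  IM  (L1)  txn=BusUpgr  M[L1]=3
step 10: P0: load  L1  ⟶  SS  (L1)  txn=BusRd+Flush  M[L1]=96
step 11: P0: store L1 := 68  ⟶  MI  (L1)  txn=BusUpgr  M[L1]=96
step 12: P0: store L0 := 8  ⟶  MI  (L0)  txn=BusUpgr  M[L0]=23
step 13: P1: load  L0  ⟶  SS  (L0)  txn=BusRd+Flush  M[L0]=8
step 14: P0: load  L0  ⟶  SS  (L0)  txn=∅  M[L0]=8
step 15: P1: store L1 := 85  ⟶  IM  (L1)  txn=BusRdX+Flush  M[L1]=68
step 16: P1: store L1 := 38  ⟶  IM  (L1)  txn=∅  M[L1]=68
step 17: P1: store L0 := 66  ⟶  IM  (L0)  txn=BusUpgr  M[L0]=8
step 18: P0: store L0 := 12  ⟶  MI  (L0)  txn=BusRdX+Flush  M[L0]=66
step 19: P0: store L0 := 49  ⟶  MI  (L0)  txn=∅  M[L0]=66
step 20: P1: load  L1  ⟶  IM  (L1)  txn=∅  M[L1]=68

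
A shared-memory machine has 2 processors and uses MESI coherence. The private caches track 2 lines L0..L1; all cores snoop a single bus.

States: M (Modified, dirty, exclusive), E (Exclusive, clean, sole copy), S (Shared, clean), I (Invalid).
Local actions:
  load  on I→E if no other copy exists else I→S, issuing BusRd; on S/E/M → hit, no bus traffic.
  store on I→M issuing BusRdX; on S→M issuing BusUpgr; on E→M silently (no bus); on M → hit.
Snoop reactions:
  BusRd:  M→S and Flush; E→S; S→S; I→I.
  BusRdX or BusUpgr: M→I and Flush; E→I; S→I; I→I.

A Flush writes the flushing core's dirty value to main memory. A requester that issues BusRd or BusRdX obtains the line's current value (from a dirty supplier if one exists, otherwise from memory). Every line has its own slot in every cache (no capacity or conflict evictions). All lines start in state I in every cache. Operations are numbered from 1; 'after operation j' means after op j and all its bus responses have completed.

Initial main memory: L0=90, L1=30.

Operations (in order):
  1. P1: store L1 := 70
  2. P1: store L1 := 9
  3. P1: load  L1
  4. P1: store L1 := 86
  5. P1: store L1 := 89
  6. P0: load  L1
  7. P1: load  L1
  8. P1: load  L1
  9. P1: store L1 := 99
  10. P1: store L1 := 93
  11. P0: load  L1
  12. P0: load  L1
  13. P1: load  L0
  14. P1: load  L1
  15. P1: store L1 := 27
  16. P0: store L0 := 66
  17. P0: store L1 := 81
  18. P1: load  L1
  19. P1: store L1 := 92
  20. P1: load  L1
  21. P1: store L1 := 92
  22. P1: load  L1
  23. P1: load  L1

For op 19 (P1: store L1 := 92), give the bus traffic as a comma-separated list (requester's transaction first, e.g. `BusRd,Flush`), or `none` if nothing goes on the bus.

1. P1: store L1 := 70  bus=[BusRdX]  L1: P0=I P1=M  mem[L1]=30
2. P1: store L1 := 9  bus=[-]  L1: P0=I P1=M  mem[L1]=30
3. P1: load  L1  bus=[-]  L1: P0=I P1=M  mem[L1]=30
4. P1: store L1 := 86  bus=[-]  L1: P0=I P1=M  mem[L1]=30
5. P1: store L1 := 89  bus=[-]  L1: P0=I P1=M  mem[L1]=30
6. P0: load  L1  bus=[BusRd,Flush]  L1: P0=S P1=S  mem[L1]=89
7. P1: load  L1  bus=[-]  L1: P0=S P1=S  mem[L1]=89
8. P1: load  L1  bus=[-]  L1: P0=S P1=S  mem[L1]=89
9. P1: store L1 := 99  bus=[BusUpgr]  L1: P0=I P1=M  mem[L1]=89
10. P1: store L1 := 93  bus=[-]  L1: P0=I P1=M  mem[L1]=89
11. P0: load  L1  bus=[BusRd,Flush]  L1: P0=S P1=S  mem[L1]=93
12. P0: load  L1  bus=[-]  L1: P0=S P1=S  mem[L1]=93
13. P1: load  L0  bus=[BusRd]  L0: P0=I P1=E  mem[L0]=90
14. P1: load  L1  bus=[-]  L1: P0=S P1=S  mem[L1]=93
15. P1: store L1 := 27  bus=[BusUpgr]  L1: P0=I P1=M  mem[L1]=93
16. P0: store L0 := 66  bus=[BusRdX]  L0: P0=M P1=I  mem[L0]=90
17. P0: store L1 := 81  bus=[BusRdX,Flush]  L1: P0=M P1=I  mem[L1]=27
18. P1: load  L1  bus=[BusRd,Flush]  L1: P0=S P1=S  mem[L1]=81
19. P1: store L1 := 92  bus=[BusUpgr]  L1: P0=I P1=M  mem[L1]=81
20. P1: load  L1  bus=[-]  L1: P0=I P1=M  mem[L1]=81
21. P1: store L1 := 92  bus=[-]  L1: P0=I P1=M  mem[L1]=81
22. P1: load  L1  bus=[-]  L1: P0=I P1=M  mem[L1]=81
23. P1: load  L1  bus=[-]  L1: P0=I P1=M  mem[L1]=81

bus = BusUpgr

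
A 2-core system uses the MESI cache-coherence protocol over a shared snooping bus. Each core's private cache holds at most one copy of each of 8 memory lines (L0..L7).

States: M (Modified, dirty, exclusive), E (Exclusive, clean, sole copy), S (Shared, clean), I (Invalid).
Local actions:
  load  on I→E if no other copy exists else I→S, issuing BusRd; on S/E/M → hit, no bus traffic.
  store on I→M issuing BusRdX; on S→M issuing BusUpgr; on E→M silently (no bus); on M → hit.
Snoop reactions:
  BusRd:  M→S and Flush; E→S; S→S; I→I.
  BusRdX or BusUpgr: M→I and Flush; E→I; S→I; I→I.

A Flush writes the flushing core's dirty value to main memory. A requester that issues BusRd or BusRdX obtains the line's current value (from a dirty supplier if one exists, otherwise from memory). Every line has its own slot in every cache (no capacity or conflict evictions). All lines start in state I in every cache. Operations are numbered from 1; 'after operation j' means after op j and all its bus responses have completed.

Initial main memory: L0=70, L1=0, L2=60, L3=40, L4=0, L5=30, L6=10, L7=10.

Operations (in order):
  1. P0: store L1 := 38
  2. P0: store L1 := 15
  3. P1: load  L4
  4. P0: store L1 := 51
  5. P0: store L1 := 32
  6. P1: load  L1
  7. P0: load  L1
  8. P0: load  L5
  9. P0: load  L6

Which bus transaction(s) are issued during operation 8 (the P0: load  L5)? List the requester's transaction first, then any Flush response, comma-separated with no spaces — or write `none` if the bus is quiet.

bus = BusRd

1. P0: store L1 := 38  bus=[BusRdX]  L1: P0=M P1=I  mem[L1]=0
2. P0: store L1 := 15  bus=[-]  L1: P0=M P1=I  mem[L1]=0
3. P1: load  L4  bus=[BusRd]  L4: P0=I P1=E  mem[L4]=0
4. P0: store L1 := 51  bus=[-]  L1: P0=M P1=I  mem[L1]=0
5. P0: store L1 := 32  bus=[-]  L1: P0=M P1=I  mem[L1]=0
6. P1: load  L1  bus=[BusRd,Flush]  L1: P0=S P1=S  mem[L1]=32
7. P0: load  L1  bus=[-]  L1: P0=S P1=S  mem[L1]=32
8. P0: load  L5  bus=[BusRd]  L5: P0=E P1=I  mem[L5]=30
9. P0: load  L6  bus=[BusRd]  L6: P0=E P1=I  mem[L6]=10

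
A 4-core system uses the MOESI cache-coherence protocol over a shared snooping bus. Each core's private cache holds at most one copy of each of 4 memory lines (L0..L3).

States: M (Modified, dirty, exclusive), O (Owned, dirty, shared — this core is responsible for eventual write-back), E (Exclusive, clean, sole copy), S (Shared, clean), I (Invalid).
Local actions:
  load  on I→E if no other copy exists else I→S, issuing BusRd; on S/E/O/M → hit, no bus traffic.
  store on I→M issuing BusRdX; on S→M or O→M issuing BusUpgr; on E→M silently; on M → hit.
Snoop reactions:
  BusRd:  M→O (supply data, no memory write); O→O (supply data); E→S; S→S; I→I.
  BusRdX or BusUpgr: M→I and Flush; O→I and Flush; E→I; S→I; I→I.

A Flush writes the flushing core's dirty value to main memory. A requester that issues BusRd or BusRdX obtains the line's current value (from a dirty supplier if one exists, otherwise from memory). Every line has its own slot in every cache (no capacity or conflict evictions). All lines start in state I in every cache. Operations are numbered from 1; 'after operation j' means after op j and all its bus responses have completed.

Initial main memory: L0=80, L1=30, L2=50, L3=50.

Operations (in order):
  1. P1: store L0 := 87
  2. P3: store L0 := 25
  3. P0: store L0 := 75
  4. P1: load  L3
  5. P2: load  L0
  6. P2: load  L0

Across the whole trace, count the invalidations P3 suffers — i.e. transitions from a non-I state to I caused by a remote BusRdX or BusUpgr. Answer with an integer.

1. P1: store L0 := 87  bus=[BusRdX]  L0: P0=I P1=M P2=I P3=I  mem[L0]=80
2. P3: store L0 := 25  bus=[BusRdX,Flush]  L0: P0=I P1=I P2=I P3=M  mem[L0]=87
3. P0: store L0 := 75  bus=[BusRdX,Flush]  L0: P0=M P1=I P2=I P3=I  mem[L0]=25
4. P1: load  L3  bus=[BusRd]  L3: P0=I P1=E P2=I P3=I  mem[L3]=50
5. P2: load  L0  bus=[BusRd]  L0: P0=O P1=I P2=S P3=I  mem[L0]=25
6. P2: load  L0  bus=[-]  L0: P0=O P1=I P2=S P3=I  mem[L0]=25

invalidations = 1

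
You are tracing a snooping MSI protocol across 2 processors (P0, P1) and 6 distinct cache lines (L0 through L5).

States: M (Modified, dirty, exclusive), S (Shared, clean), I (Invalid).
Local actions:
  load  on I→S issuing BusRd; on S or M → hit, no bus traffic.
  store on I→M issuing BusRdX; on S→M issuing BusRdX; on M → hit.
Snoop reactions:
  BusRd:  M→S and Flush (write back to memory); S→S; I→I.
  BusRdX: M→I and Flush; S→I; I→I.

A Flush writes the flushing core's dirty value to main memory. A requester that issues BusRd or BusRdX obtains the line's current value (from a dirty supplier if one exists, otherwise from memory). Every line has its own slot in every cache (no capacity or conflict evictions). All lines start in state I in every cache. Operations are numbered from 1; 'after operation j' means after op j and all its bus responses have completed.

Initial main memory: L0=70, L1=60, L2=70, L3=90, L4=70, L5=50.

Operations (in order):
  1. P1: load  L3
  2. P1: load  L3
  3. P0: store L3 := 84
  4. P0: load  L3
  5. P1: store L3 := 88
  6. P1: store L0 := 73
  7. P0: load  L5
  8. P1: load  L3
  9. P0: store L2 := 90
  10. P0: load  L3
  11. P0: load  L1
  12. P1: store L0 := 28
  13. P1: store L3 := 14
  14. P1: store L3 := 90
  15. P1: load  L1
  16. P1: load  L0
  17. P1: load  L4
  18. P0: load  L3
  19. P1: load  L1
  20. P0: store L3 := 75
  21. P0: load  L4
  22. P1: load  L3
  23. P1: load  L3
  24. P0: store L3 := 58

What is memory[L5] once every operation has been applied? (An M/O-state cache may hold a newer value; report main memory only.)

  op1 P1: load  L3 → I/S on L3; bus BusRd; mem=90
  op2 P1: load  L3 → I/S on L3; bus (none); mem=90
  op3 P0: store L3 := 84 → M/I on L3; bus BusRdX; mem=90
  op4 P0: load  L3 → M/I on L3; bus (none); mem=90
  op5 P1: store L3 := 88 → I/M on L3; bus BusRdX Flush; mem=84
  op6 P1: store L0 := 73 → I/M on L0; bus BusRdX; mem=70
  op7 P0: load  L5 → S/I on L5; bus BusRd; mem=50
  op8 P1: load  L3 → I/M on L3; bus (none); mem=84
  op9 P0: store L2 := 90 → M/I on L2; bus BusRdX; mem=70
  op10 P0: load  L3 → S/S on L3; bus BusRd Flush; mem=88
  op11 P0: load  L1 → S/I on L1; bus BusRd; mem=60
  op12 P1: store L0 := 28 → I/M on L0; bus (none); mem=70
  op13 P1: store L3 := 14 → I/M on L3; bus BusRdX; mem=88
  op14 P1: store L3 := 90 → I/M on L3; bus (none); mem=88
  op15 P1: load  L1 → S/S on L1; bus BusRd; mem=60
  op16 P1: load  L0 → I/M on L0; bus (none); mem=70
  op17 P1: load  L4 → I/S on L4; bus BusRd; mem=70
  op18 P0: load  L3 → S/S on L3; bus BusRd Flush; mem=90
  op19 P1: load  L1 → S/S on L1; bus (none); mem=60
  op20 P0: store L3 := 75 → M/I on L3; bus BusRdX; mem=90
  op21 P0: load  L4 → S/S on L4; bus BusRd; mem=70
  op22 P1: load  L3 → S/S on L3; bus BusRd Flush; mem=75
  op23 P1: load  L3 → S/S on L3; bus (none); mem=75
  op24 P0: store L3 := 58 → M/I on L3; bus BusRdX; mem=75

memory[L5] = 50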